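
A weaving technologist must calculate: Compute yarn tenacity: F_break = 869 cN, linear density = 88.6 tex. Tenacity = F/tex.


Formula: Tenacity = Breaking force / Linear density
Tenacity = 869 cN / 88.6 tex
Tenacity = 9.81 cN/tex

9.81 cN/tex


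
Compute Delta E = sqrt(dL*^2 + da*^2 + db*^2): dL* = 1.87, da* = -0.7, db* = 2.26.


Formula: Delta E = sqrt(dL*^2 + da*^2 + db*^2)
Step 1: dL*^2 = 1.87^2 = 3.4969
Step 2: da*^2 = (-0.7)^2 = 0.49
Step 3: db*^2 = 2.26^2 = 5.1076
Step 4: Sum = 3.4969 + 0.49 + 5.1076 = 9.0945
Step 5: Delta E = sqrt(9.0945) = 3.02

3.02 Delta E


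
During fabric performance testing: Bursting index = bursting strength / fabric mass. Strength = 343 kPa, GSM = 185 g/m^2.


Formula: Bursting Index = Bursting Strength / Fabric GSM
BI = 343 kPa / 185 g/m^2
BI = 1.854 kPa/(g/m^2)

1.854 kPa/(g/m^2)


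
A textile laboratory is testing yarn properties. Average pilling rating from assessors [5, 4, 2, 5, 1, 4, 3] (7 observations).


Formula: Mean = sum / count
Sum = 5 + 4 + 2 + 5 + 1 + 4 + 3 = 24
Mean = 24 / 7 = 3.4

3.4


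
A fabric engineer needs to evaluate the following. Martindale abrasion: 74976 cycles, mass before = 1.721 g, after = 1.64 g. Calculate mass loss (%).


Formula: Mass loss% = ((m_before - m_after) / m_before) * 100
Step 1: Mass loss = 1.721 - 1.64 = 0.081 g
Step 2: Ratio = 0.081 / 1.721 = 0.0470657
Step 3: Mass loss% = 0.0470657 * 100 = 4.70657% ≈ 4.71%

4.71%


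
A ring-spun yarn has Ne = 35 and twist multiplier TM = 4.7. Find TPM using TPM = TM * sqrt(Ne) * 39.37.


Formula: TPM = TM * sqrt(Ne) * 39.37
Step 1: sqrt(Ne) = sqrt(35) = 5.9161
Step 2: TM * sqrt(Ne) = 4.7 * 5.9161 = 27.8057
Step 3: TPM = 27.8057 * 39.37 = 1095 twists/m

1095 twists/m


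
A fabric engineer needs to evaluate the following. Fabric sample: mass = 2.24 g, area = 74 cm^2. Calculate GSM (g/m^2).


Formula: GSM = mass_g / area_m2
Step 1: Convert area: 74 cm^2 = 74 / 10000 = 0.0074 m^2
Step 2: GSM = 2.24 g / 0.0074 m^2 = 302.7 g/m^2

302.7 g/m^2


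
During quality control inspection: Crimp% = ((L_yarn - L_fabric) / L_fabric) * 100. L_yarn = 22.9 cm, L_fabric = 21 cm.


Formula: Crimp% = ((L_yarn - L_fabric) / L_fabric) * 100
Step 1: Extension = 22.9 - 21 = 1.9 cm
Step 2: Crimp% = (1.9 / 21) * 100
Step 3: Crimp% = 0.090476 * 100 = 9.0476% ≈ 9.0%

9.0%


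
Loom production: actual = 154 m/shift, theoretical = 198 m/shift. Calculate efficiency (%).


Formula: Efficiency% = (Actual output / Theoretical output) * 100
Efficiency% = (154 / 198) * 100
Efficiency% = 0.777778 * 100 = 77.7778% ≈ 77.8%

77.8%


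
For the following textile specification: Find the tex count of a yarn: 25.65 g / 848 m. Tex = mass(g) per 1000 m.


Formula: Tex = (mass_g / length_m) * 1000
Substituting: Tex = (25.65 / 848) * 1000
Intermediate: 25.65 / 848 = 0.03024764 g/m
Tex = 0.03024764 * 1000 = 30.25 tex

30.25 tex


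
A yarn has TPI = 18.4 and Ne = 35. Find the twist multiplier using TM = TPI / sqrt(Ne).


Formula: TM = TPI / sqrt(Ne)
Step 1: sqrt(Ne) = sqrt(35) = 5.9161
Step 2: TM = 18.4 / 5.9161 = 3.11

3.11 TM


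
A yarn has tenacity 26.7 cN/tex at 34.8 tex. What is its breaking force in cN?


Formula: Breaking force = Tenacity * Linear density
F = 26.7 cN/tex * 34.8 tex
F = 929.16 cN

929.16 cN


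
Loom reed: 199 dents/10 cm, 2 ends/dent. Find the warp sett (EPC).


Formula: EPC = (dents per 10 cm * ends per dent) / 10
Step 1: Total ends per 10 cm = 199 * 2 = 398
Step 2: EPC = 398 / 10 = 39.8 ends/cm

39.8 ends/cm


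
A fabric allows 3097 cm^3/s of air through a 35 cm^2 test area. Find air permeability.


Formula: Air Permeability = Airflow / Test Area
AP = 3097 cm^3/s / 35 cm^2
AP = 88.5 cm^3/s/cm^2

88.5 cm^3/s/cm^2


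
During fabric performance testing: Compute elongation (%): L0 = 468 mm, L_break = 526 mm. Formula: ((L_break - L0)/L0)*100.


Formula: Elongation (%) = ((L_break - L0) / L0) * 100
Step 1: Extension = 526 - 468 = 58 mm
Step 2: Elongation = (58 / 468) * 100
Step 3: Elongation = 0.123932 * 100 = 12.3932% ≈ 12.4%

12.4%


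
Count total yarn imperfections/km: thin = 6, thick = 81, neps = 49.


Formula: Total = thin places + thick places + neps
Total = 6 + 81 + 49
Total = 136 imperfections/km

136 imperfections/km


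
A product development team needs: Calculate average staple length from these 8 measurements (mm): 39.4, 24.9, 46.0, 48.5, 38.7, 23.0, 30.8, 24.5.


Formula: Mean = sum of lengths / count
Sum = 39.4 + 24.9 + 46.0 + 48.5 + 38.7 + 23.0 + 30.8 + 24.5
Sum = 275.8 mm
Mean = 275.8 / 8 = 34.48 mm

34.48 mm


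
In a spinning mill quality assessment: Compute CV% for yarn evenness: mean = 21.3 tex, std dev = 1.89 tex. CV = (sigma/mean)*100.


Formula: CV% = (standard deviation / mean) * 100
Step 1: Ratio = 1.89 / 21.3 = 0.088732
Step 2: CV% = 0.088732 * 100 = 8.8732% ≈ 8.9%

8.9%


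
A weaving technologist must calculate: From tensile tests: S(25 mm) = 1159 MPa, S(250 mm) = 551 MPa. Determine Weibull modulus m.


Formula: m = ln(L1/L2) / ln(S2/S1)
Step 1: ln(L1/L2) = ln(25/250) = -2.30259
Step 2: S2/S1 = 551/1159 = 0.47541
Step 3: ln(S2/S1) = ln(0.47541) = -0.74358
Step 4: m = -2.30259 / -0.74358 = 3.10

3.10 (Weibull m)


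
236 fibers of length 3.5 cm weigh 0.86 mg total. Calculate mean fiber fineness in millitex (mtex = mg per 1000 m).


Formula: fineness (mtex) = mass (mg) / total length (km) = (mass_mg / total_length_m) * 1000
Step 1: Convert fiber length: 3.5 cm = 0.035 m
Step 2: Total fiber length = 236 * 0.035 = 8.26 m
Step 3: Linear density = 0.86 mg / 8.26 m = 0.1041 mg/m
Step 4: fineness = 0.1041 * 1000 = 104.1 mtex

104.1 mtex


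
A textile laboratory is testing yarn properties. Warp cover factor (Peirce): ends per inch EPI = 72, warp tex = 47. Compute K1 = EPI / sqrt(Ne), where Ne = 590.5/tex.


Formula: K1 = EPI / sqrt(Ne), with Ne = 590.5 / tex_warp
Step 1: Ne = 590.5 / 47 = 12.564
Step 2: sqrt(Ne) = sqrt(12.564) = 3.5446
Step 3: K1 = 72 / 3.5446 = 20.3

20.3


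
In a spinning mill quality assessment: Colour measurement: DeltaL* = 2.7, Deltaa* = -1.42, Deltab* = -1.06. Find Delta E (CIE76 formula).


Formula: Delta E = sqrt(dL*^2 + da*^2 + db*^2)
Step 1: dL*^2 = 2.7^2 = 7.29
Step 2: da*^2 = (-1.42)^2 = 2.0164
Step 3: db*^2 = (-1.06)^2 = 1.1236
Step 4: Sum = 7.29 + 2.0164 + 1.1236 = 10.43
Step 5: Delta E = sqrt(10.43) = 3.23

3.23 Delta E


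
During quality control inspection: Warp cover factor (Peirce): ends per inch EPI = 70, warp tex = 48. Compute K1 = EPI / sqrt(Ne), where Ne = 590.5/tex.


Formula: K1 = EPI / sqrt(Ne), with Ne = 590.5 / tex_warp
Step 1: Ne = 590.5 / 48 = 12.302
Step 2: sqrt(Ne) = sqrt(12.302) = 3.5074
Step 3: K1 = 70 / 3.5074 = 20.0

20.0


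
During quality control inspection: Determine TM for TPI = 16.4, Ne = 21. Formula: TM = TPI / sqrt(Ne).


Formula: TM = TPI / sqrt(Ne)
Step 1: sqrt(Ne) = sqrt(21) = 4.5826
Step 2: TM = 16.4 / 4.5826 = 3.58

3.58 TM


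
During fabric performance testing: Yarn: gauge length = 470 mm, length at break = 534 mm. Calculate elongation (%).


Formula: Elongation (%) = ((L_break - L0) / L0) * 100
Step 1: Extension = 534 - 470 = 64 mm
Step 2: Elongation = (64 / 470) * 100
Step 3: Elongation = 0.13617 * 100 = 13.617% ≈ 13.6%

13.6%


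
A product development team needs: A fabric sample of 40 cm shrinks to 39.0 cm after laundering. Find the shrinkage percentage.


Formula: Shrinkage% = ((L_before - L_after) / L_before) * 100
Step 1: Shrinkage = 40 - 39.0 = 1.0 cm
Step 2: Shrinkage% = (1.0 / 40) * 100
Step 3: Shrinkage% = 0.025 * 100 = 2.5%

2.5%


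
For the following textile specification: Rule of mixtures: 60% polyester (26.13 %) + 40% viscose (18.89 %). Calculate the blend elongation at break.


Formula: Blend property = (fraction_A * property_A) + (fraction_B * property_B)
Step 1: Contribution A = 60/100 * 26.13 % = 15.678 %
Step 2: Contribution B = 40/100 * 18.89 % = 7.556 %
Step 3: Blend elongation at break = 15.678 + 7.556 = 23.234 %

23.234 %


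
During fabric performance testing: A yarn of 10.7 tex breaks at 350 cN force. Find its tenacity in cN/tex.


Formula: Tenacity = Breaking force / Linear density
Tenacity = 350 cN / 10.7 tex
Tenacity = 32.71 cN/tex

32.71 cN/tex


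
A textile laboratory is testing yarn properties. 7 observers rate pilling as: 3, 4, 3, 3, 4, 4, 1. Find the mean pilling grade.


Formula: Mean = sum / count
Sum = 3 + 4 + 3 + 3 + 4 + 4 + 1 = 22
Mean = 22 / 7 = 3.1

3.1


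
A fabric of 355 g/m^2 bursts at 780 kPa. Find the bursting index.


Formula: Bursting Index = Bursting Strength / Fabric GSM
BI = 780 kPa / 355 g/m^2
BI = 2.197 kPa/(g/m^2)

2.197 kPa/(g/m^2)


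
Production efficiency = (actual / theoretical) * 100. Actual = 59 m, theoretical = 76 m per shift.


Formula: Efficiency% = (Actual output / Theoretical output) * 100
Efficiency% = (59 / 76) * 100
Efficiency% = 0.776316 * 100 = 77.6316% ≈ 77.6%

77.6%


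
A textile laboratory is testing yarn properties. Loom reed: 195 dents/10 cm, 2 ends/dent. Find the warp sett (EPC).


Formula: EPC = (dents per 10 cm * ends per dent) / 10
Step 1: Total ends per 10 cm = 195 * 2 = 390
Step 2: EPC = 390 / 10 = 39.0 ends/cm

39.0 ends/cm


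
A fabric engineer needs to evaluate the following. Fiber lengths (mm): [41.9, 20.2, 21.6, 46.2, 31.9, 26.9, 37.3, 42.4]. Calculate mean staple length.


Formula: Mean = sum of lengths / count
Sum = 41.9 + 20.2 + 21.6 + 46.2 + 31.9 + 26.9 + 37.3 + 42.4
Sum = 268.4 mm
Mean = 268.4 / 8 = 33.55 mm

33.55 mm


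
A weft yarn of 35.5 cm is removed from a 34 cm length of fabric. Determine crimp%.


Formula: Crimp% = ((L_yarn - L_fabric) / L_fabric) * 100
Step 1: Extension = 35.5 - 34 = 1.5 cm
Step 2: Crimp% = (1.5 / 34) * 100
Step 3: Crimp% = 0.044118 * 100 = 4.4118% ≈ 4.4%

4.4%


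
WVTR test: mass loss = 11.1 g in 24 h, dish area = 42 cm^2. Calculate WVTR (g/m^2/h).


Formula: WVTR = mass_loss / (area * time)
Step 1: Convert area: 42 cm^2 = 0.0042 m^2
Step 2: WVTR = 11.1 g / (0.0042 m^2 * 24 h)
Step 3: WVTR = 11.1 / 0.1008 = 110.1 g/m^2/h

110.1 g/m^2/h


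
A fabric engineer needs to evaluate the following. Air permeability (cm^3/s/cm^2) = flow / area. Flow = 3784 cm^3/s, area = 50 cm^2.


Formula: Air Permeability = Airflow / Test Area
AP = 3784 cm^3/s / 50 cm^2
AP = 75.7 cm^3/s/cm^2

75.7 cm^3/s/cm^2


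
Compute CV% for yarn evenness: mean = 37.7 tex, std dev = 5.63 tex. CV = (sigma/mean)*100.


Formula: CV% = (standard deviation / mean) * 100
Step 1: Ratio = 5.63 / 37.7 = 0.149337
Step 2: CV% = 0.149337 * 100 = 14.9337% ≈ 14.9%

14.9%


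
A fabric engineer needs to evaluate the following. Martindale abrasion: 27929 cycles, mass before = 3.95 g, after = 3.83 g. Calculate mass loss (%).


Formula: Mass loss% = ((m_before - m_after) / m_before) * 100
Step 1: Mass loss = 3.95 - 3.83 = 0.12 g
Step 2: Ratio = 0.12 / 3.95 = 0.0303797
Step 3: Mass loss% = 0.0303797 * 100 = 3.03797% ≈ 3.04%

3.04%


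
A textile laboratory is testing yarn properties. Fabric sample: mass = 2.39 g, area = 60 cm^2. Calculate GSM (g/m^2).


Formula: GSM = mass_g / area_m2
Step 1: Convert area: 60 cm^2 = 60 / 10000 = 0.006 m^2
Step 2: GSM = 2.39 g / 0.006 m^2 = 398.3 g/m^2

398.3 g/m^2


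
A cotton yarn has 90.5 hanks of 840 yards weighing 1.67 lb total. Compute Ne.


Formula: Ne = hanks / mass_lb
Substituting: Ne = 90.5 / 1.67
Ne = 54.2

54.2 Ne


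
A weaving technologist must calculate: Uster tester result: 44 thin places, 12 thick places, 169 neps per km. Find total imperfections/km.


Formula: Total = thin places + thick places + neps
Total = 44 + 12 + 169
Total = 225 imperfections/km

225 imperfections/km


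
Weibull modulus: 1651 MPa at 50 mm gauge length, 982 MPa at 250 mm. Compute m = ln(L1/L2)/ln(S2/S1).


Formula: m = ln(L1/L2) / ln(S2/S1)
Step 1: ln(L1/L2) = ln(50/250) = -1.60944
Step 2: S2/S1 = 982/1651 = 0.59479
Step 3: ln(S2/S1) = ln(0.59479) = -0.51955
Step 4: m = -1.60944 / -0.51955 = 3.10

3.10 (Weibull m)


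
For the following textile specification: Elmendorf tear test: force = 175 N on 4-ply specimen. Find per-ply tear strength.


Formula: Per-ply strength = Total force / Number of plies
Per-ply = 175 N / 4
Per-ply = 43.75 N

43.75 N


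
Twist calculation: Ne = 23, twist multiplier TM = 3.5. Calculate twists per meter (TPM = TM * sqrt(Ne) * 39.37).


Formula: TPM = TM * sqrt(Ne) * 39.37
Step 1: sqrt(Ne) = sqrt(23) = 4.7958
Step 2: TM * sqrt(Ne) = 3.5 * 4.7958 = 16.7853
Step 3: TPM = 16.7853 * 39.37 = 661 twists/m

661 twists/m


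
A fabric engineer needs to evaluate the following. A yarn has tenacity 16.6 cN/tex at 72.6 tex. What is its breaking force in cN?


Formula: Breaking force = Tenacity * Linear density
F = 16.6 cN/tex * 72.6 tex
F = 1205.16 cN

1205.16 cN


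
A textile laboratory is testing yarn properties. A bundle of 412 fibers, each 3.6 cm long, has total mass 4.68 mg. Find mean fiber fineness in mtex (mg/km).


Formula: fineness (mtex) = mass (mg) / total length (km) = (mass_mg / total_length_m) * 1000
Step 1: Convert fiber length: 3.6 cm = 0.036 m
Step 2: Total fiber length = 412 * 0.036 = 14.832 m
Step 3: Linear density = 4.68 mg / 14.832 m = 0.3155 mg/m
Step 4: fineness = 0.3155 * 1000 = 315.5 mtex

315.5 mtex


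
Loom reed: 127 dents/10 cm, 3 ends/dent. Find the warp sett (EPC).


Formula: EPC = (dents per 10 cm * ends per dent) / 10
Step 1: Total ends per 10 cm = 127 * 3 = 381
Step 2: EPC = 381 / 10 = 38.1 ends/cm

38.1 ends/cm


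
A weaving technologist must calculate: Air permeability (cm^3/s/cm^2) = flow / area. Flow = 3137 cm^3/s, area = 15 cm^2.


Formula: Air Permeability = Airflow / Test Area
AP = 3137 cm^3/s / 15 cm^2
AP = 209.1 cm^3/s/cm^2

209.1 cm^3/s/cm^2


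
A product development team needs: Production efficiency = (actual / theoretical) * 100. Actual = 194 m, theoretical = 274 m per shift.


Formula: Efficiency% = (Actual output / Theoretical output) * 100
Efficiency% = (194 / 274) * 100
Efficiency% = 0.708029 * 100 = 70.8029% ≈ 70.8%

70.8%


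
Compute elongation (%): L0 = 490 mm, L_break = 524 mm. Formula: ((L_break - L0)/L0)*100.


Formula: Elongation (%) = ((L_break - L0) / L0) * 100
Step 1: Extension = 524 - 490 = 34 mm
Step 2: Elongation = (34 / 490) * 100
Step 3: Elongation = 0.069388 * 100 = 6.9388% ≈ 6.9%

6.9%


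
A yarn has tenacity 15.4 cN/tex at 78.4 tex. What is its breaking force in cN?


Formula: Breaking force = Tenacity * Linear density
F = 15.4 cN/tex * 78.4 tex
F = 1207.36 cN

1207.36 cN


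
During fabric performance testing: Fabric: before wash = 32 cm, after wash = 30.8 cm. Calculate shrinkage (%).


Formula: Shrinkage% = ((L_before - L_after) / L_before) * 100
Step 1: Shrinkage = 32 - 30.8 = 1.2 cm
Step 2: Shrinkage% = (1.2 / 32) * 100
Step 3: Shrinkage% = 0.0375 * 100 = 3.75% ≈ 3.8%

3.8%


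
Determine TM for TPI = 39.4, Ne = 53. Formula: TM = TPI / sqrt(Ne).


Formula: TM = TPI / sqrt(Ne)
Step 1: sqrt(Ne) = sqrt(53) = 7.2801
Step 2: TM = 39.4 / 7.2801 = 5.41

5.41 TM


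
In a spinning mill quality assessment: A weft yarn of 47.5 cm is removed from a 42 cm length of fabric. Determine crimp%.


Formula: Crimp% = ((L_yarn - L_fabric) / L_fabric) * 100
Step 1: Extension = 47.5 - 42 = 5.5 cm
Step 2: Crimp% = (5.5 / 42) * 100
Step 3: Crimp% = 0.130952 * 100 = 13.0952% ≈ 13.1%

13.1%


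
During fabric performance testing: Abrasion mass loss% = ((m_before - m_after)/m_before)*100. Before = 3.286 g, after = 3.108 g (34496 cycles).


Formula: Mass loss% = ((m_before - m_after) / m_before) * 100
Step 1: Mass loss = 3.286 - 3.108 = 0.178 g
Step 2: Ratio = 0.178 / 3.286 = 0.0541692
Step 3: Mass loss% = 0.0541692 * 100 = 5.41692% ≈ 5.42%

5.42%


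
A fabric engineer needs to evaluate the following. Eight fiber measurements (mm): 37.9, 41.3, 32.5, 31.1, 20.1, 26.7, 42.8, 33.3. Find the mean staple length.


Formula: Mean = sum of lengths / count
Sum = 37.9 + 41.3 + 32.5 + 31.1 + 20.1 + 26.7 + 42.8 + 33.3
Sum = 265.7 mm
Mean = 265.7 / 8 = 33.21 mm

33.21 mm


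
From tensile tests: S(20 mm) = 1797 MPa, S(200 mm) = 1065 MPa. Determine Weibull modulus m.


Formula: m = ln(L1/L2) / ln(S2/S1)
Step 1: ln(L1/L2) = ln(20/200) = -2.30259
Step 2: S2/S1 = 1065/1797 = 0.59265
Step 3: ln(S2/S1) = ln(0.59265) = -0.52315
Step 4: m = -2.30259 / -0.52315 = 4.40

4.40 (Weibull m)


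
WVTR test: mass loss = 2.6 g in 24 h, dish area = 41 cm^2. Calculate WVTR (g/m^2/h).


Formula: WVTR = mass_loss / (area * time)
Step 1: Convert area: 41 cm^2 = 0.0041 m^2
Step 2: WVTR = 2.6 g / (0.0041 m^2 * 24 h)
Step 3: WVTR = 2.6 / 0.0984 = 26.4 g/m^2/h

26.4 g/m^2/h


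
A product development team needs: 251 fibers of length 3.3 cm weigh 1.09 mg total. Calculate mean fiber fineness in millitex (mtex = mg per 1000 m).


Formula: fineness (mtex) = mass (mg) / total length (km) = (mass_mg / total_length_m) * 1000
Step 1: Convert fiber length: 3.3 cm = 0.033 m
Step 2: Total fiber length = 251 * 0.033 = 8.283 m
Step 3: Linear density = 1.09 mg / 8.283 m = 0.1316 mg/m
Step 4: fineness = 0.1316 * 1000 = 131.6 mtex

131.6 mtex


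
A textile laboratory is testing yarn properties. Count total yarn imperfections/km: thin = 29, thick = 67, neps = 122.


Formula: Total = thin places + thick places + neps
Total = 29 + 67 + 122
Total = 218 imperfections/km

218 imperfections/km


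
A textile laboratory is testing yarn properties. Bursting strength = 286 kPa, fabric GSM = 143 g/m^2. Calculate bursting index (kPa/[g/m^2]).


Formula: Bursting Index = Bursting Strength / Fabric GSM
BI = 286 kPa / 143 g/m^2
BI = 2.000 kPa/(g/m^2)

2.000 kPa/(g/m^2)


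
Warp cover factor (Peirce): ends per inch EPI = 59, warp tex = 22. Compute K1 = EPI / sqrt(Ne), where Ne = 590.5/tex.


Formula: K1 = EPI / sqrt(Ne), with Ne = 590.5 / tex_warp
Step 1: Ne = 590.5 / 22 = 26.841
Step 2: sqrt(Ne) = sqrt(26.841) = 5.1808
Step 3: K1 = 59 / 5.1808 = 11.4

11.4


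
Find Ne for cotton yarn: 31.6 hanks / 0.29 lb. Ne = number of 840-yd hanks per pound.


Formula: Ne = hanks / mass_lb
Substituting: Ne = 31.6 / 0.29
Ne = 109.0

109.0 Ne


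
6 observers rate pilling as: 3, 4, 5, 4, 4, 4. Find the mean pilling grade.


Formula: Mean = sum / count
Sum = 3 + 4 + 5 + 4 + 4 + 4 = 24
Mean = 24 / 6 = 4.0

4.0


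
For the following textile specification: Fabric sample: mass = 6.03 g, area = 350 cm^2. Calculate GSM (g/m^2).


Formula: GSM = mass_g / area_m2
Step 1: Convert area: 350 cm^2 = 350 / 10000 = 0.035 m^2
Step 2: GSM = 6.03 g / 0.035 m^2 = 172.3 g/m^2

172.3 g/m^2


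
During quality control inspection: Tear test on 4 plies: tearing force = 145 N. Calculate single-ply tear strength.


Formula: Per-ply strength = Total force / Number of plies
Per-ply = 145 N / 4
Per-ply = 36.25 N

36.25 N


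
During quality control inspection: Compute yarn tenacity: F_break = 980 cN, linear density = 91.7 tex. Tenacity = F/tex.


Formula: Tenacity = Breaking force / Linear density
Tenacity = 980 cN / 91.7 tex
Tenacity = 10.69 cN/tex

10.69 cN/tex


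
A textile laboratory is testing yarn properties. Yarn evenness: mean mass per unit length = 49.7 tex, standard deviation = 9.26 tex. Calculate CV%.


Formula: CV% = (standard deviation / mean) * 100
Step 1: Ratio = 9.26 / 49.7 = 0.186318
Step 2: CV% = 0.186318 * 100 = 18.6318% ≈ 18.6%

18.6%


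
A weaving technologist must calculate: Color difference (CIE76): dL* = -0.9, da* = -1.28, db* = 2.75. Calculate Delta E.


Formula: Delta E = sqrt(dL*^2 + da*^2 + db*^2)
Step 1: dL*^2 = (-0.9)^2 = 0.81
Step 2: da*^2 = (-1.28)^2 = 1.6384
Step 3: db*^2 = 2.75^2 = 7.5625
Step 4: Sum = 0.81 + 1.6384 + 7.5625 = 10.0109
Step 5: Delta E = sqrt(10.0109) = 3.16

3.16 Delta E


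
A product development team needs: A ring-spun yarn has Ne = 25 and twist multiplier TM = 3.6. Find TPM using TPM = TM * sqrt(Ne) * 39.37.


Formula: TPM = TM * sqrt(Ne) * 39.37
Step 1: sqrt(Ne) = sqrt(25) = 5
Step 2: TM * sqrt(Ne) = 3.6 * 5 = 18
Step 3: TPM = 18 * 39.37 = 709 twists/m

709 twists/m


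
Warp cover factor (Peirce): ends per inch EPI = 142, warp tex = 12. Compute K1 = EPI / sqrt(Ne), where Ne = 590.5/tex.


Formula: K1 = EPI / sqrt(Ne), with Ne = 590.5 / tex_warp
Step 1: Ne = 590.5 / 12 = 49.208
Step 2: sqrt(Ne) = sqrt(49.208) = 7.0148
Step 3: K1 = 142 / 7.0148 = 20.2

20.2


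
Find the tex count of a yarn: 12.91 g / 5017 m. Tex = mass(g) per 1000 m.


Formula: Tex = (mass_g / length_m) * 1000
Substituting: Tex = (12.91 / 5017) * 1000
Intermediate: 12.91 / 5017 = 0.00257325 g/m
Tex = 0.00257325 * 1000 = 2.57 tex

2.57 tex


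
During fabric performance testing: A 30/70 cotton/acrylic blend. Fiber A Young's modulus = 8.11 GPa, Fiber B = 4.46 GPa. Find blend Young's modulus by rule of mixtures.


Formula: Blend property = (fraction_A * property_A) + (fraction_B * property_B)
Step 1: Contribution A = 30/100 * 8.11 GPa = 2.433 GPa
Step 2: Contribution B = 70/100 * 4.46 GPa = 3.122 GPa
Step 3: Blend Young's modulus = 2.433 + 3.122 = 5.555 GPa

5.555 GPa


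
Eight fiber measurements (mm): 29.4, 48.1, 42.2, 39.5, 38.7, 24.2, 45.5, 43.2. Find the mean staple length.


Formula: Mean = sum of lengths / count
Sum = 29.4 + 48.1 + 42.2 + 39.5 + 38.7 + 24.2 + 45.5 + 43.2
Sum = 310.8 mm
Mean = 310.8 / 8 = 38.85 mm

38.85 mm


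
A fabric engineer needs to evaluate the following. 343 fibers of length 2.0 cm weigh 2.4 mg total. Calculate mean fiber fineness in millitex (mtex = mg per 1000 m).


Formula: fineness (mtex) = mass (mg) / total length (km) = (mass_mg / total_length_m) * 1000
Step 1: Convert fiber length: 2.0 cm = 0.02 m
Step 2: Total fiber length = 343 * 0.02 = 6.86 m
Step 3: Linear density = 2.4 mg / 6.86 m = 0.3499 mg/m
Step 4: fineness = 0.3499 * 1000 = 349.9 mtex

349.9 mtex


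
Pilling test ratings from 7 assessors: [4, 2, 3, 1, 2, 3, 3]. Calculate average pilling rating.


Formula: Mean = sum / count
Sum = 4 + 2 + 3 + 1 + 2 + 3 + 3 = 18
Mean = 18 / 7 = 2.6

2.6


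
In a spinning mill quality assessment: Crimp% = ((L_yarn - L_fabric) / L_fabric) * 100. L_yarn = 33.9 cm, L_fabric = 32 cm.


Formula: Crimp% = ((L_yarn - L_fabric) / L_fabric) * 100
Step 1: Extension = 33.9 - 32 = 1.9 cm
Step 2: Crimp% = (1.9 / 32) * 100
Step 3: Crimp% = 0.059375 * 100 = 5.9375% ≈ 5.9%

5.9%


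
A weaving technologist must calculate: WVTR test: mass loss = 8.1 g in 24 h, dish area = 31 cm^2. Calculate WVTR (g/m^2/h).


Formula: WVTR = mass_loss / (area * time)
Step 1: Convert area: 31 cm^2 = 0.0031 m^2
Step 2: WVTR = 8.1 g / (0.0031 m^2 * 24 h)
Step 3: WVTR = 8.1 / 0.0744 = 108.9 g/m^2/h

108.9 g/m^2/h


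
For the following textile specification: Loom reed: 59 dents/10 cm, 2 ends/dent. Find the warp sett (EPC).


Formula: EPC = (dents per 10 cm * ends per dent) / 10
Step 1: Total ends per 10 cm = 59 * 2 = 118
Step 2: EPC = 118 / 10 = 11.8 ends/cm

11.8 ends/cm


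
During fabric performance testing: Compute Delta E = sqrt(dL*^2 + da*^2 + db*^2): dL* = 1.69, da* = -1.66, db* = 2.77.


Formula: Delta E = sqrt(dL*^2 + da*^2 + db*^2)
Step 1: dL*^2 = 1.69^2 = 2.8561
Step 2: da*^2 = (-1.66)^2 = 2.7556
Step 3: db*^2 = 2.77^2 = 7.6729
Step 4: Sum = 2.8561 + 2.7556 + 7.6729 = 13.2846
Step 5: Delta E = sqrt(13.2846) = 3.64

3.64 Delta E


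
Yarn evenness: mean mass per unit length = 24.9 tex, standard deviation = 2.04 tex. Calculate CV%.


Formula: CV% = (standard deviation / mean) * 100
Step 1: Ratio = 2.04 / 24.9 = 0.081928
Step 2: CV% = 0.081928 * 100 = 8.1928% ≈ 8.2%

8.2%


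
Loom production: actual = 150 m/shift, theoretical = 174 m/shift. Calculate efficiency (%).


Formula: Efficiency% = (Actual output / Theoretical output) * 100
Efficiency% = (150 / 174) * 100
Efficiency% = 0.862069 * 100 = 86.2069% ≈ 86.2%

86.2%


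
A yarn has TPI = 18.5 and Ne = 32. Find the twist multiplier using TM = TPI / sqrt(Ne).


Formula: TM = TPI / sqrt(Ne)
Step 1: sqrt(Ne) = sqrt(32) = 5.6569
Step 2: TM = 18.5 / 5.6569 = 3.27

3.27 TM


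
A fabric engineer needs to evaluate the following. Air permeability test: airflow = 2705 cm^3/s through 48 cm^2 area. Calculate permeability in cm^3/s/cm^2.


Formula: Air Permeability = Airflow / Test Area
AP = 2705 cm^3/s / 48 cm^2
AP = 56.4 cm^3/s/cm^2

56.4 cm^3/s/cm^2


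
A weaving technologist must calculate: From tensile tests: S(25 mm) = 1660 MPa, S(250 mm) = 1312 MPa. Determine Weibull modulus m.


Formula: m = ln(L1/L2) / ln(S2/S1)
Step 1: ln(L1/L2) = ln(25/250) = -2.30259
Step 2: S2/S1 = 1312/1660 = 0.79036
Step 3: ln(S2/S1) = ln(0.79036) = -0.23527
Step 4: m = -2.30259 / -0.23527 = 9.79

9.79 (Weibull m)


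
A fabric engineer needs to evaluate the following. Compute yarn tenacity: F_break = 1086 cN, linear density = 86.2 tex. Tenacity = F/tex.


Formula: Tenacity = Breaking force / Linear density
Tenacity = 1086 cN / 86.2 tex
Tenacity = 12.60 cN/tex

12.60 cN/tex


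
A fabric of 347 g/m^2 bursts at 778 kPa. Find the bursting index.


Formula: Bursting Index = Bursting Strength / Fabric GSM
BI = 778 kPa / 347 g/m^2
BI = 2.242 kPa/(g/m^2)

2.242 kPa/(g/m^2)


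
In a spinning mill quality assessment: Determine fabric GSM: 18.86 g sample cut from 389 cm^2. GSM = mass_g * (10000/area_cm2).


Formula: GSM = mass_g / area_m2
Step 1: Convert area: 389 cm^2 = 389 / 10000 = 0.0389 m^2
Step 2: GSM = 18.86 g / 0.0389 m^2 = 484.8 g/m^2

484.8 g/m^2


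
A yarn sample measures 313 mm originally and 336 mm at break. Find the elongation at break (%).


Formula: Elongation (%) = ((L_break - L0) / L0) * 100
Step 1: Extension = 336 - 313 = 23 mm
Step 2: Elongation = (23 / 313) * 100
Step 3: Elongation = 0.073482 * 100 = 7.3482% ≈ 7.3%

7.3%


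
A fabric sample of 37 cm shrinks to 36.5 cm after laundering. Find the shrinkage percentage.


Formula: Shrinkage% = ((L_before - L_after) / L_before) * 100
Step 1: Shrinkage = 37 - 36.5 = 0.5 cm
Step 2: Shrinkage% = (0.5 / 37) * 100
Step 3: Shrinkage% = 0.013514 * 100 = 1.3514% ≈ 1.4%

1.4%


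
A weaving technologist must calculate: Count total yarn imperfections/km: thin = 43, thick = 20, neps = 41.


Formula: Total = thin places + thick places + neps
Total = 43 + 20 + 41
Total = 104 imperfections/km

104 imperfections/km


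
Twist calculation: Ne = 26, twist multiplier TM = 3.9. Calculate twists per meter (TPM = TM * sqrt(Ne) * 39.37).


Formula: TPM = TM * sqrt(Ne) * 39.37
Step 1: sqrt(Ne) = sqrt(26) = 5.099
Step 2: TM * sqrt(Ne) = 3.9 * 5.099 = 19.8861
Step 3: TPM = 19.8861 * 39.37 = 783 twists/m

783 twists/m


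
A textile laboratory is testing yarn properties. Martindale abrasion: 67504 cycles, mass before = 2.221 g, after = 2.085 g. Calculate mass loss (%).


Formula: Mass loss% = ((m_before - m_after) / m_before) * 100
Step 1: Mass loss = 2.221 - 2.085 = 0.136 g
Step 2: Ratio = 0.136 / 2.221 = 0.0612337
Step 3: Mass loss% = 0.0612337 * 100 = 6.12337% ≈ 6.12%

6.12%


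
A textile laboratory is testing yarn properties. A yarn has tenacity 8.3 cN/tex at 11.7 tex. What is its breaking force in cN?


Formula: Breaking force = Tenacity * Linear density
F = 8.3 cN/tex * 11.7 tex
F = 97.11 cN

97.11 cN


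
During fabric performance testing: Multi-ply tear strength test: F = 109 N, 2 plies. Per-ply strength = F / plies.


Formula: Per-ply strength = Total force / Number of plies
Per-ply = 109 N / 2
Per-ply = 54.5 N

54.5 N


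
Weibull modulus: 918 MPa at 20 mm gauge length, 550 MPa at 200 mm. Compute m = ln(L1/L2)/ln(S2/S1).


Formula: m = ln(L1/L2) / ln(S2/S1)
Step 1: ln(L1/L2) = ln(20/200) = -2.30259
Step 2: S2/S1 = 550/918 = 0.59913
Step 3: ln(S2/S1) = ln(0.59913) = -0.51228
Step 4: m = -2.30259 / -0.51228 = 4.49

4.49 (Weibull m)


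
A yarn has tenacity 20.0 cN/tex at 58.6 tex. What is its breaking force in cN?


Formula: Breaking force = Tenacity * Linear density
F = 20.0 cN/tex * 58.6 tex
F = 1172.00 cN

1172.00 cN


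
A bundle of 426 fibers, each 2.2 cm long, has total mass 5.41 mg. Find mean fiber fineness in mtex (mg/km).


Formula: fineness (mtex) = mass (mg) / total length (km) = (mass_mg / total_length_m) * 1000
Step 1: Convert fiber length: 2.2 cm = 0.022 m
Step 2: Total fiber length = 426 * 0.022 = 9.372 m
Step 3: Linear density = 5.41 mg / 9.372 m = 0.5773 mg/m
Step 4: fineness = 0.5773 * 1000 = 577.3 mtex

577.3 mtex


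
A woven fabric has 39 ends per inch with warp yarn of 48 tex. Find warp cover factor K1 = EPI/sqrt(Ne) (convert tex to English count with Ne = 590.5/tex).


Formula: K1 = EPI / sqrt(Ne), with Ne = 590.5 / tex_warp
Step 1: Ne = 590.5 / 48 = 12.302
Step 2: sqrt(Ne) = sqrt(12.302) = 3.5074
Step 3: K1 = 39 / 3.5074 = 11.1

11.1


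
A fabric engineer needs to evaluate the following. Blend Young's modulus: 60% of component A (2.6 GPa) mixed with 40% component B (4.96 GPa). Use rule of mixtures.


Formula: Blend property = (fraction_A * property_A) + (fraction_B * property_B)
Step 1: Contribution A = 60/100 * 2.6 GPa = 1.56 GPa
Step 2: Contribution B = 40/100 * 4.96 GPa = 1.984 GPa
Step 3: Blend Young's modulus = 1.56 + 1.984 = 3.544 GPa

3.544 GPa


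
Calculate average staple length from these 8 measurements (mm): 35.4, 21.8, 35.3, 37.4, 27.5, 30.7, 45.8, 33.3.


Formula: Mean = sum of lengths / count
Sum = 35.4 + 21.8 + 35.3 + 37.4 + 27.5 + 30.7 + 45.8 + 33.3
Sum = 267.2 mm
Mean = 267.2 / 8 = 33.40 mm

33.40 mm


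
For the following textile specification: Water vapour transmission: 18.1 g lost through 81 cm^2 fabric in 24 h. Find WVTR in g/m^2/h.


Formula: WVTR = mass_loss / (area * time)
Step 1: Convert area: 81 cm^2 = 0.0081 m^2
Step 2: WVTR = 18.1 g / (0.0081 m^2 * 24 h)
Step 3: WVTR = 18.1 / 0.1944 = 93.1 g/m^2/h

93.1 g/m^2/h


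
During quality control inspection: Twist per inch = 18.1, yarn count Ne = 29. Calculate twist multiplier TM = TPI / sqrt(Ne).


Formula: TM = TPI / sqrt(Ne)
Step 1: sqrt(Ne) = sqrt(29) = 5.3852
Step 2: TM = 18.1 / 5.3852 = 3.36

3.36 TM


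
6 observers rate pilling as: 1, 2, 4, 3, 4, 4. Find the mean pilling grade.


Formula: Mean = sum / count
Sum = 1 + 2 + 4 + 3 + 4 + 4 = 18
Mean = 18 / 6 = 3.0

3.0


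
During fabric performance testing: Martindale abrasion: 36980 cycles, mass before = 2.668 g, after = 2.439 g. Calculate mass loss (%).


Formula: Mass loss% = ((m_before - m_after) / m_before) * 100
Step 1: Mass loss = 2.668 - 2.439 = 0.229 g
Step 2: Ratio = 0.229 / 2.668 = 0.0858321
Step 3: Mass loss% = 0.0858321 * 100 = 8.58321% ≈ 8.58%

8.58%


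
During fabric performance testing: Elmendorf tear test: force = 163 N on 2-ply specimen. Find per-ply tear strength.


Formula: Per-ply strength = Total force / Number of plies
Per-ply = 163 N / 2
Per-ply = 81.5 N

81.5 N


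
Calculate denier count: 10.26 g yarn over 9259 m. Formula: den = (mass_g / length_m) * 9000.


Formula: den = (mass_g / length_m) * 9000
Substituting: den = (10.26 / 9259) * 9000
Intermediate: 10.26 / 9259 = 0.00110811 g/m
den = 0.00110811 * 9000 = 10.0 denier

10.0 denier


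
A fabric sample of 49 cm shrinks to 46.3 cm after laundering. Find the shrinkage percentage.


Formula: Shrinkage% = ((L_before - L_after) / L_before) * 100
Step 1: Shrinkage = 49 - 46.3 = 2.7 cm
Step 2: Shrinkage% = (2.7 / 49) * 100
Step 3: Shrinkage% = 0.055102 * 100 = 5.5102% ≈ 5.5%

5.5%


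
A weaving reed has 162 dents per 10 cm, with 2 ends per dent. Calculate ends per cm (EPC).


Formula: EPC = (dents per 10 cm * ends per dent) / 10
Step 1: Total ends per 10 cm = 162 * 2 = 324
Step 2: EPC = 324 / 10 = 32.4 ends/cm

32.4 ends/cm


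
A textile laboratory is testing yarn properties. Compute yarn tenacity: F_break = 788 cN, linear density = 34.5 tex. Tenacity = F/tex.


Formula: Tenacity = Breaking force / Linear density
Tenacity = 788 cN / 34.5 tex
Tenacity = 22.84 cN/tex

22.84 cN/tex


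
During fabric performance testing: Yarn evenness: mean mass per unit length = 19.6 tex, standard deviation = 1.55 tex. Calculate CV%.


Formula: CV% = (standard deviation / mean) * 100
Step 1: Ratio = 1.55 / 19.6 = 0.079082
Step 2: CV% = 0.079082 * 100 = 7.9082% ≈ 7.9%

7.9%


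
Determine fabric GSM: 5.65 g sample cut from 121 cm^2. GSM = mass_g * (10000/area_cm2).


Formula: GSM = mass_g / area_m2
Step 1: Convert area: 121 cm^2 = 121 / 10000 = 0.0121 m^2
Step 2: GSM = 5.65 g / 0.0121 m^2 = 466.9 g/m^2

466.9 g/m^2


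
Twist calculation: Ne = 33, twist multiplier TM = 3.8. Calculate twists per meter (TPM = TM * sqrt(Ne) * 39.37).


Formula: TPM = TM * sqrt(Ne) * 39.37
Step 1: sqrt(Ne) = sqrt(33) = 5.7446
Step 2: TM * sqrt(Ne) = 3.8 * 5.7446 = 21.8295
Step 3: TPM = 21.8295 * 39.37 = 859 twists/m

859 twists/m


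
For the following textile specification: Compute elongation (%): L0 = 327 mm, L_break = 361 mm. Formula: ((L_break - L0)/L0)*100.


Formula: Elongation (%) = ((L_break - L0) / L0) * 100
Step 1: Extension = 361 - 327 = 34 mm
Step 2: Elongation = (34 / 327) * 100
Step 3: Elongation = 0.103976 * 100 = 10.3976% ≈ 10.4%

10.4%


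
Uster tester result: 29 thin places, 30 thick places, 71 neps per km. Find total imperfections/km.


Formula: Total = thin places + thick places + neps
Total = 29 + 30 + 71
Total = 130 imperfections/km

130 imperfections/km


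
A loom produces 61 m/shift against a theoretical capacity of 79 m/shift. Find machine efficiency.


Formula: Efficiency% = (Actual output / Theoretical output) * 100
Efficiency% = (61 / 79) * 100
Efficiency% = 0.772152 * 100 = 77.2152% ≈ 77.2%

77.2%


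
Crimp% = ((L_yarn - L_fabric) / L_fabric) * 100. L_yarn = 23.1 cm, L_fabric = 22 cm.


Formula: Crimp% = ((L_yarn - L_fabric) / L_fabric) * 100
Step 1: Extension = 23.1 - 22 = 1.1 cm
Step 2: Crimp% = (1.1 / 22) * 100
Step 3: Crimp% = 0.05 * 100 = 5.0%

5.0%


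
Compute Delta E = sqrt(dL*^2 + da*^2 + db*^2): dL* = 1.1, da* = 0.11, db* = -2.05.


Formula: Delta E = sqrt(dL*^2 + da*^2 + db*^2)
Step 1: dL*^2 = 1.1^2 = 1.21
Step 2: da*^2 = 0.11^2 = 0.0121
Step 3: db*^2 = (-2.05)^2 = 4.2025
Step 4: Sum = 1.21 + 0.0121 + 4.2025 = 5.4246
Step 5: Delta E = sqrt(5.4246) = 2.33

2.33 Delta E


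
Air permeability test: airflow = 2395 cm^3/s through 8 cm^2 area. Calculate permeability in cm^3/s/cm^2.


Formula: Air Permeability = Airflow / Test Area
AP = 2395 cm^3/s / 8 cm^2
AP = 299.4 cm^3/s/cm^2

299.4 cm^3/s/cm^2


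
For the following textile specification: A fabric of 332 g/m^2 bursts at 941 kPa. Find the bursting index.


Formula: Bursting Index = Bursting Strength / Fabric GSM
BI = 941 kPa / 332 g/m^2
BI = 2.834 kPa/(g/m^2)

2.834 kPa/(g/m^2)


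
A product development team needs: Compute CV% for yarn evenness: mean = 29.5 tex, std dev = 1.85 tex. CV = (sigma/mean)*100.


Formula: CV% = (standard deviation / mean) * 100
Step 1: Ratio = 1.85 / 29.5 = 0.062712
Step 2: CV% = 0.062712 * 100 = 6.2712% ≈ 6.3%

6.3%


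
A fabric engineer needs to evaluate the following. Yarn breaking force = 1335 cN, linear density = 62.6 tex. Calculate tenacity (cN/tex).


Formula: Tenacity = Breaking force / Linear density
Tenacity = 1335 cN / 62.6 tex
Tenacity = 21.33 cN/tex

21.33 cN/tex


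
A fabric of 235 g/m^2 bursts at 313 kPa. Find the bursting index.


Formula: Bursting Index = Bursting Strength / Fabric GSM
BI = 313 kPa / 235 g/m^2
BI = 1.332 kPa/(g/m^2)

1.332 kPa/(g/m^2)


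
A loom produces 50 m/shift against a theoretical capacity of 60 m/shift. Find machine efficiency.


Formula: Efficiency% = (Actual output / Theoretical output) * 100
Efficiency% = (50 / 60) * 100
Efficiency% = 0.833333 * 100 = 83.3333% ≈ 83.3%

83.3%


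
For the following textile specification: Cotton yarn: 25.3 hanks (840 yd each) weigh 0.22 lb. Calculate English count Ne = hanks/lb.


Formula: Ne = hanks / mass_lb
Substituting: Ne = 25.3 / 0.22
Ne = 115.0

115.0 Ne


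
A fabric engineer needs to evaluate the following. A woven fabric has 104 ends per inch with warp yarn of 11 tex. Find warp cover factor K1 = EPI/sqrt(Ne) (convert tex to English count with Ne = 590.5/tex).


Formula: K1 = EPI / sqrt(Ne), with Ne = 590.5 / tex_warp
Step 1: Ne = 590.5 / 11 = 53.682
Step 2: sqrt(Ne) = sqrt(53.682) = 7.3268
Step 3: K1 = 104 / 7.3268 = 14.2

14.2


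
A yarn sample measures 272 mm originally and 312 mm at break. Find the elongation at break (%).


Formula: Elongation (%) = ((L_break - L0) / L0) * 100
Step 1: Extension = 312 - 272 = 40 mm
Step 2: Elongation = (40 / 272) * 100
Step 3: Elongation = 0.147059 * 100 = 14.7059% ≈ 14.7%

14.7%


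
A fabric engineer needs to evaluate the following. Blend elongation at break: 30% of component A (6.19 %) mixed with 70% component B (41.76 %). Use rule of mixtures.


Formula: Blend property = (fraction_A * property_A) + (fraction_B * property_B)
Step 1: Contribution A = 30/100 * 6.19 % = 1.857 %
Step 2: Contribution B = 70/100 * 41.76 % = 29.232 %
Step 3: Blend elongation at break = 1.857 + 29.232 = 31.089 %

31.089 %


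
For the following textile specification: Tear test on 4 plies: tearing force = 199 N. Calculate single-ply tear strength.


Formula: Per-ply strength = Total force / Number of plies
Per-ply = 199 N / 4
Per-ply = 49.75 N

49.75 N


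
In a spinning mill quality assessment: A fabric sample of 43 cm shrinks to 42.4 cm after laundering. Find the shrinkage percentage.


Formula: Shrinkage% = ((L_before - L_after) / L_before) * 100
Step 1: Shrinkage = 43 - 42.4 = 0.6 cm
Step 2: Shrinkage% = (0.6 / 43) * 100
Step 3: Shrinkage% = 0.013953 * 100 = 1.3953% ≈ 1.4%

1.4%


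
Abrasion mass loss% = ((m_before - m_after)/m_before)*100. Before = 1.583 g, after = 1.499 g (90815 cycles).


Formula: Mass loss% = ((m_before - m_after) / m_before) * 100
Step 1: Mass loss = 1.583 - 1.499 = 0.084 g
Step 2: Ratio = 0.084 / 1.583 = 0.0530638
Step 3: Mass loss% = 0.0530638 * 100 = 5.30638% ≈ 5.31%

5.31%


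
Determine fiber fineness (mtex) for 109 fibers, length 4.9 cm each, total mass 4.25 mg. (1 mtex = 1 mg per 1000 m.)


Formula: fineness (mtex) = mass (mg) / total length (km) = (mass_mg / total_length_m) * 1000
Step 1: Convert fiber length: 4.9 cm = 0.049 m
Step 2: Total fiber length = 109 * 0.049 = 5.341 m
Step 3: Linear density = 4.25 mg / 5.341 m = 0.7957 mg/m
Step 4: fineness = 0.7957 * 1000 = 795.7 mtex

795.7 mtex


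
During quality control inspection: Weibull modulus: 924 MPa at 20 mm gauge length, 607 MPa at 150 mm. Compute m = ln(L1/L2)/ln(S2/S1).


Formula: m = ln(L1/L2) / ln(S2/S1)
Step 1: ln(L1/L2) = ln(20/150) = -2.01490
Step 2: S2/S1 = 607/924 = 0.65693
Step 3: ln(S2/S1) = ln(0.65693) = -0.42018
Step 4: m = -2.01490 / -0.42018 = 4.80

4.80 (Weibull m)


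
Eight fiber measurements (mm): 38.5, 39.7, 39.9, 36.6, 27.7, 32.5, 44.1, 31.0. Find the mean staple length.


Formula: Mean = sum of lengths / count
Sum = 38.5 + 39.7 + 39.9 + 36.6 + 27.7 + 32.5 + 44.1 + 31.0
Sum = 290.0 mm
Mean = 290.0 / 8 = 36.25 mm

36.25 mm


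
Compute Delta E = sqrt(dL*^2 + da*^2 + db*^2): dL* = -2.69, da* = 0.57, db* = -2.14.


Formula: Delta E = sqrt(dL*^2 + da*^2 + db*^2)
Step 1: dL*^2 = (-2.69)^2 = 7.2361
Step 2: da*^2 = 0.57^2 = 0.3249
Step 3: db*^2 = (-2.14)^2 = 4.5796
Step 4: Sum = 7.2361 + 0.3249 + 4.5796 = 12.1406
Step 5: Delta E = sqrt(12.1406) = 3.48

3.48 Delta E


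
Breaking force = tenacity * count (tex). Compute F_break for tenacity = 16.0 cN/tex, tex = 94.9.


Formula: Breaking force = Tenacity * Linear density
F = 16.0 cN/tex * 94.9 tex
F = 1518.40 cN

1518.40 cN


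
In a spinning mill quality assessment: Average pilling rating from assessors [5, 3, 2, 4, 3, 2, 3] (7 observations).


Formula: Mean = sum / count
Sum = 5 + 3 + 2 + 4 + 3 + 2 + 3 = 22
Mean = 22 / 7 = 3.1

3.1


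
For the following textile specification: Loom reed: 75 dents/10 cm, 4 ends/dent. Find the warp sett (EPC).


Formula: EPC = (dents per 10 cm * ends per dent) / 10
Step 1: Total ends per 10 cm = 75 * 4 = 300
Step 2: EPC = 300 / 10 = 30.0 ends/cm

30.0 ends/cm
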